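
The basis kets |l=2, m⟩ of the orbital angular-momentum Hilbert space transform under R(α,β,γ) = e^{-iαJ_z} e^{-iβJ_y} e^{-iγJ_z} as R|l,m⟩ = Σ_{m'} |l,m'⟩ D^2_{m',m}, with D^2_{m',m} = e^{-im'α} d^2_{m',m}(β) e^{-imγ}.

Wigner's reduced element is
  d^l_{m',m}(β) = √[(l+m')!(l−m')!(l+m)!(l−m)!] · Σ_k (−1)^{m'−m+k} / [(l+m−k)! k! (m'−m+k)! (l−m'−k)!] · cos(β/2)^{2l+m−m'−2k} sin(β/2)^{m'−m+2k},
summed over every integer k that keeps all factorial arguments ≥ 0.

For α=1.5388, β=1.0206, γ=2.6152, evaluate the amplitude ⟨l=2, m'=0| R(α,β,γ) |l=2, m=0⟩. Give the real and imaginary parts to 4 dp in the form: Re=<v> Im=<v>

Re=-0.0899 Im=0.0000

Split into d^2_{0,0}(β=1.0206) × two z-phases.
c=cos(1.0206/2)=0.872598, s=sin(1.0206/2)=0.488439; N=√[2·2·2·2]=4.000000
The bounds max(0,m−m')=0 and min(l+m,l−m')=2 give 3 terms
  k=0: (−1)^0·4.0000/(4)·0.8726^4·0.4884^0 = +0.579772
  k=1: (−1)^1·4.0000/(1)·0.8726^2·0.4884^2 = -0.726623
  k=2: (−1)^2·4.0000/(4)·0.8726^0·0.4884^4 = +0.056917
d^2_{0,0}(1.0206) = +0.579772 -0.726623 +0.056917 = -0.089935
Phases: e^{-i·(0)·1.5388}=+1.000000+0.000000i, e^{-i·(0)·2.6152}=+1.000000+0.000000i ⇒ D=-0.089935+0.000000i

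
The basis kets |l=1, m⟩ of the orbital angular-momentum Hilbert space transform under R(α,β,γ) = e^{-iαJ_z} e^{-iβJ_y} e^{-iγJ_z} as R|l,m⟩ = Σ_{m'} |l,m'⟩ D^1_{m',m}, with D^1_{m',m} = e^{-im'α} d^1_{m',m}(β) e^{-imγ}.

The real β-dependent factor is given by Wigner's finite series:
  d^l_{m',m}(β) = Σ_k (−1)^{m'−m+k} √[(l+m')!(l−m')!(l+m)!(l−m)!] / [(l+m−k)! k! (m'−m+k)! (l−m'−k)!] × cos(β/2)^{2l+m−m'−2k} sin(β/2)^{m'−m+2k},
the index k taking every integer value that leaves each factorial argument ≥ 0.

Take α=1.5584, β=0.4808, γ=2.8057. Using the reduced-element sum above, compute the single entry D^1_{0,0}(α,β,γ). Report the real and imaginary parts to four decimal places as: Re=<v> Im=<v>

First d^1_{0,0}(β=0.4808), then the phase factors e^{-i(0)α} and e^{-i(0)γ}:
With c≡cos(β/2)=0.971243 and s≡sin(β/2)=0.238091, N=[1·1·1·1]^{1/2}=1.000000
The bounds max(0,m−m')=0 and min(l+m,l−m')=1 give 2 terms
  k=0: (−1)^0·1.0000/(1)·0.9712^2·0.2381^0 = +0.943313
  k=1: (−1)^1·1.0000/(1)·0.9712^0·0.2381^2 = -0.056687
d^1_{0,0}(0.4808) = +0.943313 -0.056687 = +0.886625
D = (+1.000000+0.000000i)·(+0.886625)·(+1.000000+0.000000i) = +0.886625+0.000000i

Re=0.8866 Im=0.0000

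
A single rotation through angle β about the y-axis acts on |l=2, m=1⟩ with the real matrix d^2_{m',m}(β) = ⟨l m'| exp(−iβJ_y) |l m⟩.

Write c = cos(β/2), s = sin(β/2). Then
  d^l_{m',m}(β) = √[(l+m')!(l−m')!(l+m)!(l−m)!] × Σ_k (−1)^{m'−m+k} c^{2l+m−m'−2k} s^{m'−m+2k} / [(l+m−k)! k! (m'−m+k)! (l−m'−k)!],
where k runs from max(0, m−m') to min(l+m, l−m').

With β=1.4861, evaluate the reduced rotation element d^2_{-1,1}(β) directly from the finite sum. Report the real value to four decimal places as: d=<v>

d^2_{-1,1}(β=1.4861) via Wigner's sum:
Half-angle: c=0.736409, s=0.676537. N=√(1·6·6·1)=6.000000
k: max(0,(1)−(-1))=2 … min(2+(1),2−(-1))=3
  k=2: (−1)^0·6.0000/(2)·0.7364^2·0.6765^2 = +0.744633
  k=3: (−1)^1·6.0000/(6)·0.7364^0·0.6765^4 = -0.209492
d^2_{-1,1}(1.4861) = +0.744633 -0.209492 = +0.535141

d=0.5351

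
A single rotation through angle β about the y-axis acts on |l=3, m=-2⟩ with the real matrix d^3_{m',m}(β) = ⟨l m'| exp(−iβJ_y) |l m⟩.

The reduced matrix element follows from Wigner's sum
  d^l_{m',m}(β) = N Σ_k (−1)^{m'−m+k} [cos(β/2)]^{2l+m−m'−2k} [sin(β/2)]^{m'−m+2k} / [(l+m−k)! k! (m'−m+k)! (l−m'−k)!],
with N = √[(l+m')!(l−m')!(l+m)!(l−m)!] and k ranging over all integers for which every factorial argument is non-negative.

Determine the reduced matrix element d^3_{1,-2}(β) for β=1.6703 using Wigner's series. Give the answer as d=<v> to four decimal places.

d^3_{1,-2}(β=1.6703) via Wigner's sum:
c=cos(1.6703/2)=0.671066, s=sin(1.6703/2)=0.741397; N=√[24·2·1·120]=75.894664
The bounds max(0,m−m')=0 and min(l+m,l−m')=1 give 2 terms
  k=0: (−1)^3·75.8947/(12)·0.6711^3·0.7414^3 = -0.778896
  k=1: (−1)^4·75.8947/(24)·0.6711^1·0.7414^5 = +0.475357
d^3_{1,-2}(1.6703) = -0.778896 +0.475357 = -0.303539

d=-0.3035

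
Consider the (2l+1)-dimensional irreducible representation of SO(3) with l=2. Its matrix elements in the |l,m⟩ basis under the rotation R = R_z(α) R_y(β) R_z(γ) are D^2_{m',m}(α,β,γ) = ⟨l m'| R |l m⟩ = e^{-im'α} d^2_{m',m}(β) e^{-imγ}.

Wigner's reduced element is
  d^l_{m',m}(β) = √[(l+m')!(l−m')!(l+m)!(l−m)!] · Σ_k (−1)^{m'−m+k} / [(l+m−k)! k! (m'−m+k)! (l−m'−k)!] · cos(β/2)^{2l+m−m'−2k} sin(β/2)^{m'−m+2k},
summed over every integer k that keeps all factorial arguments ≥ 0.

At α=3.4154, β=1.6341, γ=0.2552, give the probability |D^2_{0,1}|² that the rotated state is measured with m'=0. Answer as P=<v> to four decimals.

D^2_{0,1}(3.4154,1.6341,0.2552) = e^{-i·0·3.4154}·d^2_{0,1}(1.6341)·e^{-i·1·0.2552}. Compute d first:
Half-angle: c=0.684375, s=0.729130. N=√(2·2·6·1)=4.898979
The bounds max(0,m−m')=1 and min(l+m,l−m')=2 give 2 terms
  k=1: (−1)^0·4.8990/(2)·0.6844^3·0.7291^1 = +0.572484
  k=2: (−1)^1·4.8990/(2)·0.6844^1·0.7291^3 = -0.649808
d^2_{0,1}(1.6341) = +0.572484 -0.649808 = -0.077324
|D^2_{0,1}|² = |d^2_{0,1}(β)|² = (-0.077324)² = 0.005979 (the z-rotation phases have unit modulus)

P=0.0060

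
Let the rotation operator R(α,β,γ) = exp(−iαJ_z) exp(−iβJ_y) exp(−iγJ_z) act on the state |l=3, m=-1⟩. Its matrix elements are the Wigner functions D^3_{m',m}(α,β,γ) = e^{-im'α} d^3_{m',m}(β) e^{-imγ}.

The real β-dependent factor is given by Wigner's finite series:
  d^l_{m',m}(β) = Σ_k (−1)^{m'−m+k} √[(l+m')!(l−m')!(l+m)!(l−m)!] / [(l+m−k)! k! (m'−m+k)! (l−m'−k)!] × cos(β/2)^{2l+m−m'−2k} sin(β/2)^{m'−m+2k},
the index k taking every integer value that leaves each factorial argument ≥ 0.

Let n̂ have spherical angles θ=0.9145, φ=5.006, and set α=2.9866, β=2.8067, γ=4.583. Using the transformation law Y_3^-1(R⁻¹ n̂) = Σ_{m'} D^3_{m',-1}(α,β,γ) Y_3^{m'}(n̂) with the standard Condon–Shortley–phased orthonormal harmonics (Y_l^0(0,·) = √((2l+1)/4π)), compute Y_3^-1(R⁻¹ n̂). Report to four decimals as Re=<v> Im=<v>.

Re=-0.3217 Im=-0.0137

Need the full column D^3_{m',-1} for m'=−3..3 at α=2.9866, β=2.8067, γ=4.583.
cos(β/2)=0.166665, sin(β/2)=0.986014
d^3_{-3,-1}: single k=2 term ⇒ +0.002905;  D = +0.001627+0.002407i
d^3_{-2,-1}: k∈[1..2] ⇒ +0.000401 -0.028068 = -0.027667;  D = +0.011769+0.025039i
d^3_{-1,-1}: k∈[0..2] ⇒ +0.000021 -0.006001 +0.157533 = +0.151553;  D = +0.042520+0.145466i
d^3_{0,-1}: k∈[0..2] ⇒ -0.000439 +0.046120 -0.538083 = -0.492402;  D = +0.063534+0.488286i
d^3_{1,-1}: k∈[0..2] ⇒ +0.004501 -0.210044 +0.918962 = +0.713419;  D = -0.018264+0.713185i
d^3_{2,-1}: k∈[0..1] ⇒ -0.028068 +0.491200 = +0.463132;  D = +0.083186-0.455600i
d^3_{3,-1}: single k=0 term ⇒ +0.101687;  D = -0.033488+0.096015i
Y_3^{m'}(θ=0.9145,φ=5.006) and Σ D·Y over m':
  (+0.0016+0.0024i)·(-0.1600-0.1321i)  (+0.0118+0.0250i)·(-0.3258+0.2169i)  (+0.0425+0.1455i)·(+0.0638+0.2112i)  (+0.0635+0.4883i)·(-0.2592+0.0000i)  (-0.0183+0.7132i)·(-0.0638+0.2112i)  (+0.0832-0.4556i)·(-0.3258-0.2169i)  (-0.0335+0.0960i)·(+0.1600-0.1321i)
Y_3^-1(R⁻¹ n̂) = -0.321709-0.013699i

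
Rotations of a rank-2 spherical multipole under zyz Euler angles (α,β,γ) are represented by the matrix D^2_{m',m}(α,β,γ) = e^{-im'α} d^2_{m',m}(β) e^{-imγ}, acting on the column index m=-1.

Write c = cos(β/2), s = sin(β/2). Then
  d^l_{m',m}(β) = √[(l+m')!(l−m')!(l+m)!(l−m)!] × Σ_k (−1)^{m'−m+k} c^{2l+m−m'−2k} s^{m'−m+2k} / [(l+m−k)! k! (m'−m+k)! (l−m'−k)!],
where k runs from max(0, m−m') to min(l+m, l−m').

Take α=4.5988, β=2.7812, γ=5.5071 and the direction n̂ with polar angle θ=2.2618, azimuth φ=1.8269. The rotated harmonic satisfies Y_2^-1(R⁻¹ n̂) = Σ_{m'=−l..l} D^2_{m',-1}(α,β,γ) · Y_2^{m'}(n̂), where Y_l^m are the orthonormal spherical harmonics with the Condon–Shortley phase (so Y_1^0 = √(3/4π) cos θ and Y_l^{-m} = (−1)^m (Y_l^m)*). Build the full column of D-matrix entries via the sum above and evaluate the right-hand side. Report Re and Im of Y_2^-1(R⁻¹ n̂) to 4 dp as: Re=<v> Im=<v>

Re=0.2213 Im=-0.1139

Need the full column D^2_{m',-1} for m'=−2..2 at α=4.5988, β=2.7812, γ=5.5071.
cos(β/2)=0.179223, sin(β/2)=0.983809
d^2_{-2,-1}: single k=1 term ⇒ +0.011327;  D = -0.006089+0.009551i
d^2_{-1,-1}: k∈[0..1] ⇒ +0.001032 -0.093267 = -0.092235;  D = +0.071655+0.058077i
d^2_{0,-1}: k∈[0..1] ⇒ -0.013873 +0.418023 = +0.404150;  D = +0.288426-0.283104i
d^2_{1,-1}: k∈[0..1] ⇒ +0.093267 -0.936790 = -0.843523;  D = -0.518840-0.665084i
d^2_{2,-1}: single k=0 term ⇒ -0.341315;  D = +0.291174-0.178083i
Y_2^{m'}(θ=2.2618,φ=1.8269) and Σ D·Y over m':
  (-0.0061+0.0096i)·(-0.1999+0.1124i)  (+0.0717+0.0581i)·(+0.0961+0.3670i)  (+0.2884-0.2831i)·(+0.0689+0.0000i)  (-0.5188-0.6651i)·(-0.0961+0.3670i)  (+0.2912-0.1781i)·(-0.1999-0.1124i)
Y_2^-1(R⁻¹ n̂) = +0.221326-0.113861i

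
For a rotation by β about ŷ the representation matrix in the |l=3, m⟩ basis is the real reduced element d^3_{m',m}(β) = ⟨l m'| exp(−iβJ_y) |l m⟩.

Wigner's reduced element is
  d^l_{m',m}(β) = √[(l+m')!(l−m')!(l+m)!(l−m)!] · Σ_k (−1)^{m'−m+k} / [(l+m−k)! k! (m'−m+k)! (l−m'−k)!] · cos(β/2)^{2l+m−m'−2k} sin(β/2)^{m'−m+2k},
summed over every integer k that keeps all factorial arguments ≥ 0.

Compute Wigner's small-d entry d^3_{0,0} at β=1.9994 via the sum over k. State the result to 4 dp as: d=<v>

d^3_{0,0}(β=1.9994) via Wigner's sum:
Half-angle: c=0.540555, s=0.841309. N=√(6·6·6·6)=36.000000
Admissible k: 0..3 (factorial args all ≥0)
  k=0: (−1)^0·36.0000/(36)·0.5406^6·0.8413^0 = +0.024948
  k=1: (−1)^1·36.0000/(4)·0.5406^4·0.8413^2 = -0.543891
  k=2: (−1)^2·36.0000/(4)·0.5406^2·0.8413^4 = +1.317479
  k=3: (−1)^3·36.0000/(36)·0.5406^0·0.8413^6 = -0.354595
d^3_{0,0}(1.9994) = +0.024948 -0.543891 +1.317479 -0.354595 = +0.443941

d=0.4439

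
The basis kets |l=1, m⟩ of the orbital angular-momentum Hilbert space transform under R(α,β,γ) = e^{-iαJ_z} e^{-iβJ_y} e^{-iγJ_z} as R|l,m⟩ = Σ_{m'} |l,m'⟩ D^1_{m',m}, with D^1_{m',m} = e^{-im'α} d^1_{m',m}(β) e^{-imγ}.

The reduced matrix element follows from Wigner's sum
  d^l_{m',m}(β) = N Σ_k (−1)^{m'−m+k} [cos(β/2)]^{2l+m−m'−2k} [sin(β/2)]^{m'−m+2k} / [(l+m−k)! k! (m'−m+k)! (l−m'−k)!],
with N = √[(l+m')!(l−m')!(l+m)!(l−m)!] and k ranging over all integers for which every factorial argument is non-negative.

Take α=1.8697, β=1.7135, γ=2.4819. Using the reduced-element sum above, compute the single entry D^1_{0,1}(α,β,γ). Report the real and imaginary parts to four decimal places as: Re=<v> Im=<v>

Re=-0.5531 Im=-0.4290

Split into d^1_{0,1}(β=1.7135) × two z-phases.
Half-angle: c=0.654897, s=0.755718. N=√(1·1·2·1)=1.414214
Admissible k: 1..1 (factorial args all ≥0)
  k=1: (−1)^0·1.4142/(1)·0.6549^1·0.7557^1 = +0.699919
d^1_{0,1}(1.7135) = +0.699919
Phases: e^{-i·(0)·1.8697}=+1.000000+0.000000i, e^{-i·(1)·2.4819}=-0.790181-0.612874i ⇒ D=-0.553063-0.428962i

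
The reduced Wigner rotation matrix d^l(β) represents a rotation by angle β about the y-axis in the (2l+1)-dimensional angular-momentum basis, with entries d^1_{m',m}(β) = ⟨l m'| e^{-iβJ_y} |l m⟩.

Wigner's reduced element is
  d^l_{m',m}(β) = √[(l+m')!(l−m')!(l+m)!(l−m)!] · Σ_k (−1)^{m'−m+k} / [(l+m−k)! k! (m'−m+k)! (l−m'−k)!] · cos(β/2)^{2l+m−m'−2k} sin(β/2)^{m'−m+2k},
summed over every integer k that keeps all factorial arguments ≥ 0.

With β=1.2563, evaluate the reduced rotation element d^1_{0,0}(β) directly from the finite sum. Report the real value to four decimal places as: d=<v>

d^1_{0,0}(β=1.2563) via Wigner's sum:
With c≡cos(β/2)=0.809116 and s≡sin(β/2)=0.587649, N=[1·1·1·1]^{1/2}=1.000000
Admissible k: 0..1 (factorial args all ≥0)
  k=0: (−1)^0·1.0000/(1)·0.8091^2·0.5876^0 = +0.654669
  k=1: (−1)^1·1.0000/(1)·0.8091^0·0.5876^2 = -0.345331
d^1_{0,0}(1.2563) = +0.654669 -0.345331 = +0.309338

d=0.3093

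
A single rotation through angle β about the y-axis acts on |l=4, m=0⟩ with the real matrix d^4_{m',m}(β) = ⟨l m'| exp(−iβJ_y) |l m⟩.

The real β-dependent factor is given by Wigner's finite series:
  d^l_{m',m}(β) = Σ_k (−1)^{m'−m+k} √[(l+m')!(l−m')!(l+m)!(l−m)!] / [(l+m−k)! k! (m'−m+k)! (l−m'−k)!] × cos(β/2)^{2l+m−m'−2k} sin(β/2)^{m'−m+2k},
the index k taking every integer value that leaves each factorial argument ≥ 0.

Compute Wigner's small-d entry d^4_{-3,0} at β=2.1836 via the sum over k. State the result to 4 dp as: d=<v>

d^4_{-3,0}(β=2.1836) via Wigner's sum:
With c≡cos(β/2)=0.460889 and s≡sin(β/2)=0.887458, N=[1·5040·24·24]^{1/2}=1703.830978
k: max(0,(0)−(-3))=3 … min(4+(0),4−(-3))=4
  k=3: (−1)^0·1703.8310/(144)·0.4609^5·0.8875^3 = +0.171984
  k=4: (−1)^1·1703.8310/(144)·0.4609^3·0.8875^5 = -0.637663
d^4_{-3,0}(2.1836) = +0.171984 -0.637663 = -0.465679

d=-0.4657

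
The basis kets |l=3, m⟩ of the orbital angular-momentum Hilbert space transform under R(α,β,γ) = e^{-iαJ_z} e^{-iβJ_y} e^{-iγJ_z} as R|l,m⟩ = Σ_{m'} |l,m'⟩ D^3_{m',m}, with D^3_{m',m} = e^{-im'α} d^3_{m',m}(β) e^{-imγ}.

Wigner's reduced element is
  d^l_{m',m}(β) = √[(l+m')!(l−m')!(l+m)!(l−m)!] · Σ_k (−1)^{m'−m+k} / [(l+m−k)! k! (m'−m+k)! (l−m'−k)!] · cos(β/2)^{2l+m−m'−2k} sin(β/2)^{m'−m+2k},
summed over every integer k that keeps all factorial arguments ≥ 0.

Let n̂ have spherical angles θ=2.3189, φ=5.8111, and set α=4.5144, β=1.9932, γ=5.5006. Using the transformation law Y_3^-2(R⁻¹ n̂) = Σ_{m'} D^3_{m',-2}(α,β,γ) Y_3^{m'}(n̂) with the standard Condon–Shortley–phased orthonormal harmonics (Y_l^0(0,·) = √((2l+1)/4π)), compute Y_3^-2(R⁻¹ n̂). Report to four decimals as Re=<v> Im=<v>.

Need the full column D^3_{m',-2} for m'=−3..3 at α=4.5144, β=1.9932, γ=5.5006.
cos(β/2)=0.543160, sin(β/2)=0.839629
d^3_{-3,-2}: single k=1 term ⇒ +0.097231;  D = +0.080882-0.053961i
d^3_{-2,-2}: k∈[0..1] ⇒ +0.025678 -0.306801 = -0.281123;  D = -0.106971-0.259975i
d^3_{-1,-2}: k∈[0..1] ⇒ -0.125524 +0.599896 = +0.474372;  D = -0.465623+0.090690i
d^3_{0,-2}: k∈[0..1] ⇒ +0.336084 -0.803094 = -0.467010;  D = -0.002627+0.467003i
d^3_{1,-2}: k∈[0..1] ⇒ -0.599896 +0.716746 = +0.116850;  D = +0.114436+0.023628i
d^3_{2,-2}: k∈[0..1] ⇒ +0.733121 -0.350368 = +0.382753;  D = -0.149616+0.352299i
d^3_{3,-2}: single k=0 term ⇒ -0.555189;  D = +0.458345+0.313297i
Y_3^{m'}(θ=2.3189,φ=5.8111) and Σ D·Y over m':
  (+0.0809-0.0540i)·(+0.0253+0.1623i)  (-0.1070-0.2600i)·(-0.2190-0.3025i)  (-0.4656+0.0907i)·(+0.2772+0.1415i)  (-0.0026+0.4670i)·(+0.1742+0.0000i)  (+0.1144+0.0236i)·(-0.2772+0.1415i)  (-0.1496+0.3523i)·(-0.2190+0.3025i)  (+0.4583+0.3133i)·(-0.0253+0.1623i)
Y_3^-2(R⁻¹ n̂) = -0.358091+0.095379i

Re=-0.3581 Im=0.0954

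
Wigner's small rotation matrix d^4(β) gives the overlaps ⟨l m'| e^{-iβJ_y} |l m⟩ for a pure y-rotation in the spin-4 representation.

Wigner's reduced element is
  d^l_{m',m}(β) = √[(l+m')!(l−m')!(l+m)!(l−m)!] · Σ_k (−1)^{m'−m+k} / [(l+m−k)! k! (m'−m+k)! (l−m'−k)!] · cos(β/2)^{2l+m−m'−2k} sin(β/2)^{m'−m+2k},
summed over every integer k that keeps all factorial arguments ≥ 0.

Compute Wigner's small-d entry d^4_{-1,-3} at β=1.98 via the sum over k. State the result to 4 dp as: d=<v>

d=-0.4344

d^4_{-1,-3}(β=1.98) via Wigner's sum:
c=cos(1.98/2)=0.548690, s=sin(1.98/2)=0.836026; N=√[6·120·1·5040]=1904.940944
The bounds max(0,m−m')=0 and min(l+m,l−m')=1 give 2 terms
  k=0: (−1)^2·1904.9409/(240)·0.5487^6·0.8360^2 = +0.151381
  k=1: (−1)^3·1904.9409/(144)·0.5487^4·0.8360^4 = -0.585741
d^4_{-1,-3}(1.98) = +0.151381 -0.585741 = -0.434360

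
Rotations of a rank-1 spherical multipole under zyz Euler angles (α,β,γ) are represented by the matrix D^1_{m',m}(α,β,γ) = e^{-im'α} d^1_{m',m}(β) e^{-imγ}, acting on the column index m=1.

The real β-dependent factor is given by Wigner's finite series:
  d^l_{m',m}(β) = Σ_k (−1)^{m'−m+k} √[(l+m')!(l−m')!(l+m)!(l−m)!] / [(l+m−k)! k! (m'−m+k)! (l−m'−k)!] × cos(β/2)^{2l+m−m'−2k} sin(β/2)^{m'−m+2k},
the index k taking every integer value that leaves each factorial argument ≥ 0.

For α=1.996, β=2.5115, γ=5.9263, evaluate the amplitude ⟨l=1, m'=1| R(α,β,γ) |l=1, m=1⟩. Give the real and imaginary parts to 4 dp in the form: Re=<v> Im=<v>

First d^1_{1,1}(β=2.5115), then the phase factors e^{-i(1)α} and e^{-i(1)γ}:
Half-angle: c=0.309861, s=0.950782. N=√(2·1·2·1)=2.000000
The bounds max(0,m−m')=0 and min(l+m,l−m')=0 give 1 term
  k=0: (−1)^0·2.0000/(2)·0.3099^2·0.9508^0 = +0.096014
d^1_{1,1}(2.5115) = +0.096014
D = (-0.412506-0.910955i)·(+0.096014)·(+0.936990+0.349357i) = -0.006554-0.095790i

Re=-0.0066 Im=-0.0958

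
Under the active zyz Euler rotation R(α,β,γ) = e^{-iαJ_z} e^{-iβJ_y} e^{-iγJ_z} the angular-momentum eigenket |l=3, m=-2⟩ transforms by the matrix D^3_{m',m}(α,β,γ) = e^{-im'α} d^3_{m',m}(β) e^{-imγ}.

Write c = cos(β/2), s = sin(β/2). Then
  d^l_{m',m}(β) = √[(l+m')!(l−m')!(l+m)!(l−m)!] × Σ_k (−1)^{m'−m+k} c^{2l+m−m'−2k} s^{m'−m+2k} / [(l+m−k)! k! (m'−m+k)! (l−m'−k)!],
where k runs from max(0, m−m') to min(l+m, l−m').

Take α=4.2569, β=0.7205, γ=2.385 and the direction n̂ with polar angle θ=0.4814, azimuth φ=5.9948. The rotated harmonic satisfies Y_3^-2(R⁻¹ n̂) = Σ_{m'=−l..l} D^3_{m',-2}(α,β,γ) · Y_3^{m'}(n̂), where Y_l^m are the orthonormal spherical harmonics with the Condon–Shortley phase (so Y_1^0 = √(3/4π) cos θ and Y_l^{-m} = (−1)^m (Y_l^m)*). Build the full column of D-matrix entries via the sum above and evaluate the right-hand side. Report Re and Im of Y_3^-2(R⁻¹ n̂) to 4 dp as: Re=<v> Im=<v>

Need the full column D^3_{m',-2} for m'=−3..3 at α=4.2569, β=0.7205, γ=2.385.
cos(β/2)=0.935809, sin(β/2)=0.352508
d^3_{-3,-2}: single k=1 term ⇒ +0.619698;  D = +0.160474-0.598560i
d^3_{-2,-2}: k∈[0..1] ⇒ +0.671618 -0.476493 = +0.195125;  D = +0.147026+0.128285i
d^3_{-1,-2}: k∈[0..1] ⇒ -0.800027 +0.227038 = -0.572989;  D = +0.528230-0.222012i
d^3_{0,-2}: k∈[0..1] ⇒ +0.521972 -0.074065 = +0.447907;  D = +0.025790-0.447164i
d^3_{1,-2}: k∈[0..1] ⇒ -0.227038 +0.016108 = -0.210931;  D = -0.183768-0.103542i
d^3_{2,-2}: k∈[0..1] ⇒ +0.067612 -0.001919 = +0.065693;  D = -0.054137+0.037213i
d^3_{3,-2}: single k=0 term ⇒ -0.012477;  D = +0.001824+0.012343i
Y_3^{m'}(θ=0.4814,φ=5.9948) and Σ D·Y over m':
  (+0.1605-0.5986i)·(+0.0269+0.0315i)  (+0.1470+0.1283i)·(+0.1628+0.1059i)  (+0.5282-0.2220i)·(+0.4201+0.1246i)  (+0.0258-0.4472i)·(+0.3070+0.0000i)  (-0.1838-0.1035i)·(-0.4201+0.1246i)  (-0.0541+0.0372i)·(+0.1628-0.1059i)  (+0.0018+0.0123i)·(-0.0269+0.0315i)
Y_3^-2(R⁻¹ n̂) = +0.375784-0.107154i

Re=0.3758 Im=-0.1072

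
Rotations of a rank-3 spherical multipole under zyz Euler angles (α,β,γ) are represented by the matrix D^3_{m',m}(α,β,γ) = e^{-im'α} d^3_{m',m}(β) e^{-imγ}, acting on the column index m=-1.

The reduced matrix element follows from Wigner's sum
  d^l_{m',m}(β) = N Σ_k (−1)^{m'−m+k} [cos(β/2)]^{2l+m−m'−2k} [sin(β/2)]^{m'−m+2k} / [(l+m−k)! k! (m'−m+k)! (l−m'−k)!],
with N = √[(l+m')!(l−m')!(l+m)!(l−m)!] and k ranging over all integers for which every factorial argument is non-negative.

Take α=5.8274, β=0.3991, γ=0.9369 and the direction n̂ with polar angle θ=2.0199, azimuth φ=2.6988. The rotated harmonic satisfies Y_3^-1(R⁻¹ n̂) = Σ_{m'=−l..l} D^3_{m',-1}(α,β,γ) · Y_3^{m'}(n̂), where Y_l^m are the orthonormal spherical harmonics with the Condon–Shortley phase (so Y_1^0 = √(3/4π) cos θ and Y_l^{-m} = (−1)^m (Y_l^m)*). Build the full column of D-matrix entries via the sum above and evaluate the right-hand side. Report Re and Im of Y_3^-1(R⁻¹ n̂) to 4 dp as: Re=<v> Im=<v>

Re=-0.2350 Im=-0.3081

Need the full column D^3_{m',-1} for m'=−3..3 at α=5.8274, β=0.3991, γ=0.9369.
cos(β/2)=0.980156, sin(β/2)=0.198228
d^3_{-3,-1}: single k=2 term ⇒ +0.140462;  D = +0.127648-0.058613i
d^3_{-2,-1}: k∈[1..2] ⇒ +0.567076 -0.046389 = +0.520687;  D = +0.520520+0.013187i
d^3_{-1,-1}: k∈[0..2] ⇒ +0.886688 -0.290136 +0.008900 = +0.605452;  D = +0.536721+0.280184i
d^3_{0,-1}: k∈[0..2] ⇒ -0.621201 +0.076224 -0.001039 = -0.546016;  D = -0.323399-0.439939i
d^3_{1,-1}: k∈[0..2] ⇒ +0.217602 -0.011867 +0.000061 = +0.205796;  D = +0.036461+0.202540i
d^3_{2,-1}: k∈[0..1] ⇒ -0.046389 +0.000949 = -0.045440;  D = +0.012456-0.043699i
d^3_{3,-1}: single k=0 term ⇒ +0.005745;  D = -0.003846+0.004268i
Y_3^{m'}(θ=2.0199,φ=2.6988) and Σ D·Y over m':
  (+0.1276-0.0586i)·(-0.0732-0.2961i)  (+0.5205+0.0132i)·(-0.2279-0.2788i)  (+0.5367+0.2802i)·(+0.0151+0.0072i)  (-0.3234-0.4399i)·(+0.3334+0.0000i)  (+0.0365+0.2025i)·(-0.0151+0.0072i)  (+0.0125-0.0437i)·(-0.2279+0.2788i)  (-0.0038+0.0043i)·(+0.0732-0.2961i)
Y_3^-1(R⁻¹ n̂) = -0.235005-0.308114i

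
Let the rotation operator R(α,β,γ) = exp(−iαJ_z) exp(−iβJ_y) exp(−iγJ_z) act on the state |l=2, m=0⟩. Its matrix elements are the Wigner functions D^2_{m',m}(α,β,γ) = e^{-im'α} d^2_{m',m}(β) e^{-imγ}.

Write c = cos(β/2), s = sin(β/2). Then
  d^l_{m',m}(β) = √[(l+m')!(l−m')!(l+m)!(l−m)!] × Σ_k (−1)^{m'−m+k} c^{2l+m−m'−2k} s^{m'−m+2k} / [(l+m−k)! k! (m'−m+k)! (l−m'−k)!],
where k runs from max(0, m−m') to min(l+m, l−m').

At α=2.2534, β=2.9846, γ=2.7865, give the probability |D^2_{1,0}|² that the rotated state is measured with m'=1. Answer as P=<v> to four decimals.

P=0.0358

D^2_{1,0}(2.2534,2.9846,2.7865) = e^{-i·1·2.2534}·d^2_{1,0}(2.9846)·e^{-i·0·2.7865}. Compute d first:
Half-angle: c=0.078416, s=0.996921. N=√(6·1·2·2)=4.898979
Admissible k: 0..1 (factorial args all ≥0)
  k=0: (−1)^1·4.8990/(2)·0.0784^3·0.9969^1 = -0.001177
  k=1: (−1)^2·4.8990/(2)·0.0784^1·0.9969^3 = +0.190310
d^2_{1,0}(2.9846) = -0.001177 +0.190310 = +0.189132
|D^2_{1,0}|² = |d^2_{1,0}(β)|² = (+0.189132)² = 0.035771 (the z-rotation phases have unit modulus)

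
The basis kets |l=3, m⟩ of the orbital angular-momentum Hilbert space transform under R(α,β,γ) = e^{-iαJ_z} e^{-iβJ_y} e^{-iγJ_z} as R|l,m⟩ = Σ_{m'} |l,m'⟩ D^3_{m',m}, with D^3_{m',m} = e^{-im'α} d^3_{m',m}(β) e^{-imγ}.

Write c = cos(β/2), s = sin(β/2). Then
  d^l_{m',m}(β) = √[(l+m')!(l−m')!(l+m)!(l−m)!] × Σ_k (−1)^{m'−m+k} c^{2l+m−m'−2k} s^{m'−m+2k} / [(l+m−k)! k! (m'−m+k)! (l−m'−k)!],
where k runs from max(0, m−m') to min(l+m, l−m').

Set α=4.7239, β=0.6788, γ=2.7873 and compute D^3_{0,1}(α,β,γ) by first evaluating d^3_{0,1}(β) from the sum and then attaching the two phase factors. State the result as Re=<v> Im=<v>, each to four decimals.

Re=-0.5174 Im=-0.1914

Split into d^3_{0,1}(β=0.6788) × two z-phases.
c=cos(0.6788/2)=0.942955, s=sin(0.6788/2)=0.332921; N=√[6·6·24·2]=41.569219
Admissible k: 1..3 (factorial args all ≥0)
  k=1: (−1)^0·41.5692/(12)·0.9430^5·0.3329^1 = +0.859778
  k=2: (−1)^1·41.5692/(4)·0.9430^3·0.3329^3 = -0.321521
  k=3: (−1)^2·41.5692/(12)·0.9430^1·0.3329^5 = +0.013359
d^3_{0,1}(0.6788) = +0.859778 -0.321521 +0.013359 = +0.551616
D = (+1.000000+0.000000i)·(+0.551616)·(-0.937892-0.346927i) = -0.517357-0.191371i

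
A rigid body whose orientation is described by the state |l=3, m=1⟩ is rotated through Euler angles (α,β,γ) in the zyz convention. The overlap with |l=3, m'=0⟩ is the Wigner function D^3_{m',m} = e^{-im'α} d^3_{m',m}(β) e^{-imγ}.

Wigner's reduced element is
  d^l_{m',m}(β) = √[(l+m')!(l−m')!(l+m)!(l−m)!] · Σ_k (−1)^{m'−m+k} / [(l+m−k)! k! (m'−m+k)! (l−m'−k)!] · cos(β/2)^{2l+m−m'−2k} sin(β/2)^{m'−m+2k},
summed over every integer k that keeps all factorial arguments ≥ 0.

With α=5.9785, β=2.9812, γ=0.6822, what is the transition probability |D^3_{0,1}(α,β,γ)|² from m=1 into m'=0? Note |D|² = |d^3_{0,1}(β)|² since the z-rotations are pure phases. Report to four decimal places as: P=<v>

Split into d^3_{0,1}(β=2.9812) × two z-phases.
With c≡cos(β/2)=0.080110 and s≡sin(β/2)=0.996786, N=[6·6·24·2]^{1/2}=41.569219
The bounds max(0,m−m')=1 and min(l+m,l−m')=3 give 3 terms
  k=1: (−1)^0·41.5692/(12)·0.0801^5·0.9968^1 = +0.000011
  k=2: (−1)^1·41.5692/(4)·0.0801^3·0.9968^3 = -0.005292
  k=3: (−1)^2·41.5692/(12)·0.0801^1·0.9968^5 = +0.273080
d^3_{0,1}(2.9812) = +0.000011 -0.005292 +0.273080 = +0.267799
|D^3_{0,1}|² = |d^3_{0,1}(β)|² = (+0.267799)² = 0.071716 (the z-rotation phases have unit modulus)

P=0.0717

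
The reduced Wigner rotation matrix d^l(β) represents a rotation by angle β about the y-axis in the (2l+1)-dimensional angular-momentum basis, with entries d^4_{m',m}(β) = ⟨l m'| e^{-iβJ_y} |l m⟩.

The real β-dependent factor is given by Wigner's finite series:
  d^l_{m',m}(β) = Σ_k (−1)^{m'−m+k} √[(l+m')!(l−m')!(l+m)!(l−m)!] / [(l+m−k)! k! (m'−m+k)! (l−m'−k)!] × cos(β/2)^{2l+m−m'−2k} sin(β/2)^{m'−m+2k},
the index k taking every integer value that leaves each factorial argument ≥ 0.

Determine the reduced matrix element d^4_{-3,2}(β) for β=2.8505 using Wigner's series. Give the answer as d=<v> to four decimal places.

d^4_{-3,2}(β=2.8505) via Wigner's sum:
With c≡cos(β/2)=0.145033 and s≡sin(β/2)=0.989427, N=[1·5040·720·2]^{1/2}=2693.993318
The bounds max(0,m−m')=5 and min(l+m,l−m')=6 give 2 terms
  k=5: (−1)^0·2693.9933/(240)·0.1450^3·0.9894^5 = +0.032472
  k=6: (−1)^1·2693.9933/(720)·0.1450^1·0.9894^7 = -0.503752
d^4_{-3,2}(2.8505) = +0.032472 -0.503752 = -0.471280

d=-0.4713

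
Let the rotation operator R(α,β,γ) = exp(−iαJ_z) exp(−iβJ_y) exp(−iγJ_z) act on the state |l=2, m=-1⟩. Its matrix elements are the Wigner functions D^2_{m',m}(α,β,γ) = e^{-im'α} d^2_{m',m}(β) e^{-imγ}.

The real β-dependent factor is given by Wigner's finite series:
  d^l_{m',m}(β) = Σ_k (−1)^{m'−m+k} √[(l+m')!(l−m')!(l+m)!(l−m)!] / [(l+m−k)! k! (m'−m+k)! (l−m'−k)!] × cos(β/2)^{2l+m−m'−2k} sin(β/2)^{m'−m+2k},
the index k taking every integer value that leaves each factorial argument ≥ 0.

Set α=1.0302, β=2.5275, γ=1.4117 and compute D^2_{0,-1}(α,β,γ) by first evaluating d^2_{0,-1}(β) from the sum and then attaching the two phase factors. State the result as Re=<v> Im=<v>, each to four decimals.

D^2_{0,-1}(1.0302,2.5275,1.4117) = e^{-i·0·1.0302}·d^2_{0,-1}(2.5275)·e^{-i·-1·1.4117}. Compute d first:
With c≡cos(β/2)=0.302244 and s≡sin(β/2)=0.953230, N=[2·2·1·6]^{1/2}=4.898979
The bounds max(0,m−m')=0 and min(l+m,l−m')=1 give 2 terms
  k=0: (−1)^1·4.8990/(2)·0.3022^3·0.9532^1 = -0.064469
  k=1: (−1)^2·4.8990/(2)·0.3022^1·0.9532^3 = +0.641250
d^2_{0,-1}(2.5275) = -0.064469 +0.641250 = +0.576782
Attach z-rotation phases: D = e^{-i(0)(1.0302)}·(+0.576782)·e^{-i(-1)(1.4117)} = +0.091377+0.569498i

Re=0.0914 Im=0.5695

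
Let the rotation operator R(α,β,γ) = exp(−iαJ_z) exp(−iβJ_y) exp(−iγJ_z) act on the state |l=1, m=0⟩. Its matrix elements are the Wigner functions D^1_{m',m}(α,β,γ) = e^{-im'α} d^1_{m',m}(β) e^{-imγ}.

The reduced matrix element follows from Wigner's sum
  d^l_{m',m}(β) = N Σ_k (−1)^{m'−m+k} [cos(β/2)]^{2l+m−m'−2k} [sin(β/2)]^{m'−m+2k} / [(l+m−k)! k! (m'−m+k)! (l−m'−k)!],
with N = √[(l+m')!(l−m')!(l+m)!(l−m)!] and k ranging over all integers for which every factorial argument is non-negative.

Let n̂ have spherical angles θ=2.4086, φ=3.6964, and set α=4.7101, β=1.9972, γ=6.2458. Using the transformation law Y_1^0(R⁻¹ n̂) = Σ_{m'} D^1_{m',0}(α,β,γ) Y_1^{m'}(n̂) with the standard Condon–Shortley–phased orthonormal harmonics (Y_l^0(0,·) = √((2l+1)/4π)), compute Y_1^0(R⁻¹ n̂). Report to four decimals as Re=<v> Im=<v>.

Need the full column D^1_{m',0} for m'=−1..1 at α=4.7101, β=1.9972, γ=6.2458.
cos(β/2)=0.541480, sin(β/2)=0.840714
d^1_{-1,0}: single k=1 term ⇒ +0.643792;  D = -0.001474-0.643790i
d^1_{0,0}: k∈[0..1] ⇒ +0.293200 -0.706800 = -0.413599;  D = -0.413599+0.000000i
d^1_{1,0}: single k=0 term ⇒ -0.643792;  D = +0.001474-0.643790i
Y_1^{m'}(θ=2.4086,φ=3.6964) and Σ D·Y over m':
  (-0.0015-0.6438i)·(-0.1965+0.1218i)  (-0.4136+0.0000i)·(-0.3631+0.0000i)  (+0.0015-0.6438i)·(+0.1965+0.1218i)
Y_1^0(R⁻¹ n̂) = +0.307559+0.000000i

Re=0.3076 Im=0.0000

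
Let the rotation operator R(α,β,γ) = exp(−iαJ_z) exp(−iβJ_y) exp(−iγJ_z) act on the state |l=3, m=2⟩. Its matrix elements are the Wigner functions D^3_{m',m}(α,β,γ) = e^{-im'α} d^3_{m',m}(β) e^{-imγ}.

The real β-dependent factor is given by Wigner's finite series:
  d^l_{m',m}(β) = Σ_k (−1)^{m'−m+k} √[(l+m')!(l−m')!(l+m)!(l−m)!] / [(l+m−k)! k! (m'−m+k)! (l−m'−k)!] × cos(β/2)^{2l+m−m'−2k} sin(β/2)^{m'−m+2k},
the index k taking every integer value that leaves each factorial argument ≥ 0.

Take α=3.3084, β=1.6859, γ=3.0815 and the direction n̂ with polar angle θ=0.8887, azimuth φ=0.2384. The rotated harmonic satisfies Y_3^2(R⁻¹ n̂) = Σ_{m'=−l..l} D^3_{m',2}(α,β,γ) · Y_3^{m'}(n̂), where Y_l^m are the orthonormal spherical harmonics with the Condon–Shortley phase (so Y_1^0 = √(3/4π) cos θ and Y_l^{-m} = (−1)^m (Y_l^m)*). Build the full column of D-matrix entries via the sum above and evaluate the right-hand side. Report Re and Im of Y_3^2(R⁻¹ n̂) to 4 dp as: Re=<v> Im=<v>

Need the full column D^3_{m',2} for m'=−3..3 at α=3.3084, β=1.6859, γ=3.0815.
cos(β/2)=0.665263, sin(β/2)=0.746609
d^3_{-3,2}: single k=5 term ⇒ +0.378038;  D = -0.307543-0.219840i
d^3_{-2,2}: k∈[4..5] ⇒ +0.687590 -0.173204 = +0.514386;  D = +0.462324+0.225499i
d^3_{-1,2}: k∈[3..4] ⇒ +0.774979 -0.488044 = +0.286935;  D = -0.275199-0.081222i
d^3_{0,2}: k∈[2..3] ⇒ +0.598027 -0.753217 = -0.155190;  D = -0.154071-0.018607i
d^3_{1,2}: k∈[1..2] ⇒ +0.307653 -0.774979 = -0.467326;  D = +0.466819-0.021780i
d^3_{2,2}: k∈[0..1] ⇒ +0.086688 -0.545922 = -0.459233;  D = -0.448813+0.097271i
d^3_{3,2}: single k=0 term ⇒ -0.238307;  D = +0.221286-0.088445i
Y_3^{m'}(θ=0.8887,φ=0.2384) and Σ D·Y over m':
  (-0.3075-0.2198i)·(+0.1473-0.1280i)  (+0.4623+0.2255i)·(+0.3449-0.1782i)  (-0.2752-0.0812i)·(+0.2406-0.0585i)  (-0.1541-0.0186i)·(-0.2383+0.0000i)  (+0.4668-0.0218i)·(-0.2406-0.0585i)  (-0.4488+0.0973i)·(+0.3449+0.1782i)  (+0.2213-0.0884i)·(-0.1473-0.1280i)
Y_3^2(R⁻¹ n̂) = -0.237735-0.080404i

Re=-0.2377 Im=-0.0804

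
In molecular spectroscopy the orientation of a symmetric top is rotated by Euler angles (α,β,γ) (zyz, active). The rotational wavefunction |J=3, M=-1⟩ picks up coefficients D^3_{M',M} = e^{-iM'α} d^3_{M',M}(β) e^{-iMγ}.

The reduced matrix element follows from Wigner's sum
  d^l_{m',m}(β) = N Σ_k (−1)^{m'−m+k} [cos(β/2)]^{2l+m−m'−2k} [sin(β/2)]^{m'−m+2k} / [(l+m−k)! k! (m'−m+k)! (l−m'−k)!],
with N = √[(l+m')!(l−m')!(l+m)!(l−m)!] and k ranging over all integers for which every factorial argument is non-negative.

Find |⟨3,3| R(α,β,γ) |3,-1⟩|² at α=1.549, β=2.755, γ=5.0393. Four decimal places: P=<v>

D^3_{3,-1}(1.549,2.755,5.0393) = e^{-i·3·1.549}·d^3_{3,-1}(2.755)·e^{-i·-1·5.0393}. Compute d first:
c=cos(2.755/2)=0.192095, s=sin(2.755/2)=0.981376; N=√[720·1·2·24]=185.903201
k: max(0,(-1)−(3))=0 … min(3+(-1),3−(3))=0
  k=0: (−1)^4·185.9032/(48)·0.1921^2·0.9814^4 = +0.132562
d^3_{3,-1}(2.755) = +0.132562
|D^3_{3,-1}|² = |d^3_{3,-1}(β)|² = (+0.132562)² = 0.017573 (the z-rotation phases have unit modulus)

P=0.0176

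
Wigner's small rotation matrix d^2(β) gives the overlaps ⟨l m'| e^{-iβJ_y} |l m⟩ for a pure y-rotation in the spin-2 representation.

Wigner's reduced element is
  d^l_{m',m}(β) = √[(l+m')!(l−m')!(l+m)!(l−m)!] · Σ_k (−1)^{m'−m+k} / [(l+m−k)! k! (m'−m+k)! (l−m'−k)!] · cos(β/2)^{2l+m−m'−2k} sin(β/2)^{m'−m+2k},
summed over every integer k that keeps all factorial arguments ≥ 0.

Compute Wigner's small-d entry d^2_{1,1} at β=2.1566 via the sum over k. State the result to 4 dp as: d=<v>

d^2_{1,1}(β=2.1566) via Wigner's sum:
Half-angle: c=0.472827, s=0.881155. N=√(6·1·6·1)=6.000000
Admissible k: 0..1 (factorial args all ≥0)
  k=0: (−1)^0·6.0000/(6)·0.4728^4·0.8812^0 = +0.049981
  k=1: (−1)^1·6.0000/(2)·0.4728^2·0.8812^2 = -0.520752
d^2_{1,1}(2.1566) = +0.049981 -0.520752 = -0.470770

d=-0.4708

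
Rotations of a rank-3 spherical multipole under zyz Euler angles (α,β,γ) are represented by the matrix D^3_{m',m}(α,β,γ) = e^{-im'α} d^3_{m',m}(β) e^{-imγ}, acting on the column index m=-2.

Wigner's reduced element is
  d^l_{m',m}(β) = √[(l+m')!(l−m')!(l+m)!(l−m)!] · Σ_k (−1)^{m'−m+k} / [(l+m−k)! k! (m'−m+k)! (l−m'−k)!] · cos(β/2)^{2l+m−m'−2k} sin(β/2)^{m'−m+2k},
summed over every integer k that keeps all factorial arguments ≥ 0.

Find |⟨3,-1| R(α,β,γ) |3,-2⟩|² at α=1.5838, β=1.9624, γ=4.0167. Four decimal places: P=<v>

First d^3_{-1,-2}(β=1.9624), then the phase factors e^{-i(-1)α} and e^{-i(-2)γ}:
c=cos(1.9624/2)=0.556026, s=sin(1.9624/2)=0.831165; N=√[2·24·1·120]=75.894664
Admissible k: 0..1 (factorial args all ≥0)
  k=0: (−1)^1·75.8947/(24)·0.5560^5·0.8312^1 = -0.139689
  k=1: (−1)^2·75.8947/(12)·0.5560^3·0.8312^3 = +0.624276
d^3_{-1,-2}(1.9624) = -0.139689 +0.624276 = +0.484587
|D^3_{-1,-2}|² = |d^3_{-1,-2}(β)|² = (+0.484587)² = 0.234824 (the z-rotation phases have unit modulus)

P=0.2348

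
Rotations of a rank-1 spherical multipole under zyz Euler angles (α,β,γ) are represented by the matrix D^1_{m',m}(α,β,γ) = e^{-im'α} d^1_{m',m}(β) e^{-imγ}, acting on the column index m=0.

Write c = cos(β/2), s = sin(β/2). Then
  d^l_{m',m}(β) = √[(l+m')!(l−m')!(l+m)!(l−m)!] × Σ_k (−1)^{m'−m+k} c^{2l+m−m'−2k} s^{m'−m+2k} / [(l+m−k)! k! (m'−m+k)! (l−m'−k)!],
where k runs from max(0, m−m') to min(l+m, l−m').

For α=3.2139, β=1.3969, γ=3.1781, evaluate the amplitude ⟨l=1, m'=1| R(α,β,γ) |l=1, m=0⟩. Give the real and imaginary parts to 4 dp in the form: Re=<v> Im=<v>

Re=0.6946 Im=-0.0503

Split into d^1_{1,0}(β=1.3969) × two z-phases.
c=cos(1.3969/2)=0.765840, s=sin(1.3969/2)=0.643031; N=√[2·1·1·1]=1.414214
k: max(0,(0)−(1))=0 … min(1+(0),1−(1))=0
  k=0: (−1)^1·1.4142/(1)·0.7658^1·0.6430^1 = -0.696442
d^1_{1,0}(1.3969) = -0.696442
Phases: e^{-i·(1)·3.2139}=-0.997387+0.072244i, e^{-i·(0)·3.1781}=+1.000000+0.000000i ⇒ D=+0.694622-0.050314i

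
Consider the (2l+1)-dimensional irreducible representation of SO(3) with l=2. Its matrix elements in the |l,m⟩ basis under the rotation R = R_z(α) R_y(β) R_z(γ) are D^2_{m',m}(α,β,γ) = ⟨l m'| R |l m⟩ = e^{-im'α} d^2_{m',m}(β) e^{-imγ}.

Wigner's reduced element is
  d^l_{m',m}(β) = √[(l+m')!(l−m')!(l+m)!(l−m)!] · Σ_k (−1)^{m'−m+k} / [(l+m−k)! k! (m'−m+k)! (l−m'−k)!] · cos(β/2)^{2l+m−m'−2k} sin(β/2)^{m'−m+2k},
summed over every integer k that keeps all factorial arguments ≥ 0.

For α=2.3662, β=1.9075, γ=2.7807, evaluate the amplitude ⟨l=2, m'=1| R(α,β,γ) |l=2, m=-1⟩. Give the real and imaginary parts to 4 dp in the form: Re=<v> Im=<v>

D^2_{1,-1}(2.3662,1.9075,2.7807) = e^{-i·1·2.3662}·d^2_{1,-1}(1.9075)·e^{-i·-1·2.7807}. Compute d first:
Half-angle: c=0.578629, s=0.815591. N=√(6·1·1·6)=6.000000
k: max(0,(-1)−(1))=0 … min(2+(-1),2−(1))=1
  k=0: (−1)^2·6.0000/(2)·0.5786^2·0.8156^2 = +0.668138
  k=1: (−1)^3·6.0000/(6)·0.5786^0·0.8156^4 = -0.442476
d^2_{1,-1}(1.9075) = +0.668138 -0.442476 = +0.225662
Attach z-rotation phases: D = e^{-i(1)(2.3662)}·(+0.225662)·e^{-i(-1)(2.7807)} = +0.206552+0.090881i

Re=0.2066 Im=0.0909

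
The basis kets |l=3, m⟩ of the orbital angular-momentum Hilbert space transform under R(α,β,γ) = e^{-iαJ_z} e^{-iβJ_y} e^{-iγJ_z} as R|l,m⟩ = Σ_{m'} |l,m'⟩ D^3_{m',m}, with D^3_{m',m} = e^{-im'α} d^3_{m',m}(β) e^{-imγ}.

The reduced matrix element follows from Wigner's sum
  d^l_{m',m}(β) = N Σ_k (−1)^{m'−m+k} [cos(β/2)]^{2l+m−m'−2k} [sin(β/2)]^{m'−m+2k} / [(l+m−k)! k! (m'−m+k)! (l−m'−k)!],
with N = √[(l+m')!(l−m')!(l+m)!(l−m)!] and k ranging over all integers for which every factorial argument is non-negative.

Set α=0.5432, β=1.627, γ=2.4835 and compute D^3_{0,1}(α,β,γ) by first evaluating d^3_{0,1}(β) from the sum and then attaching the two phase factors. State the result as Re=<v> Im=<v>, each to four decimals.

First d^3_{0,1}(β=1.627), then the phase factors e^{-i(0)α} and e^{-i(1)γ}:
With c≡cos(β/2)=0.686959 and s≡sin(β/2)=0.726696, N=[6·6·24·2]^{1/2}=41.569219
The bounds max(0,m−m')=1 and min(l+m,l−m')=3 give 3 terms
  k=1: (−1)^0·41.5692/(12)·0.6870^5·0.7267^1 = +0.385122
  k=2: (−1)^1·41.5692/(4)·0.6870^3·0.7267^3 = -1.292894
  k=3: (−1)^2·41.5692/(12)·0.6870^1·0.7267^5 = +0.482265
d^3_{0,1}(1.627) = +0.385122 -1.292894 +0.482265 = -0.425508
Phases: e^{-i·(0)·0.5432}=+1.000000+0.000000i, e^{-i·(1)·2.4835}=-0.791160-0.611609i ⇒ D=+0.336645+0.260244i

Re=0.3366 Im=0.2602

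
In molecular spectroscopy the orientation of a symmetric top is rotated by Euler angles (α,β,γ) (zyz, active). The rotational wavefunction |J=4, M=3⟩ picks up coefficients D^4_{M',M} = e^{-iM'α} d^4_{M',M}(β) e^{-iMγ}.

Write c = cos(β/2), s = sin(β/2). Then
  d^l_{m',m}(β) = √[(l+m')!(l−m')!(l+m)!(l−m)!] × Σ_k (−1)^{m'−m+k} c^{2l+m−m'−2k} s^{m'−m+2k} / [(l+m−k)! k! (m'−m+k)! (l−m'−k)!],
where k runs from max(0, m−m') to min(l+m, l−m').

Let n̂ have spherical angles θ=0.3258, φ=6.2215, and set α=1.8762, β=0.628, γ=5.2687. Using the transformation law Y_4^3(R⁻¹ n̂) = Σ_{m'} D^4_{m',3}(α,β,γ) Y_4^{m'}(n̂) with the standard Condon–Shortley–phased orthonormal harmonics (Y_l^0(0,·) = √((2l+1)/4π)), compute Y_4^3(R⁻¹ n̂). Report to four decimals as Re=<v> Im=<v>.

Re=-0.1174 Im=-0.2975

Need the full column D^4_{m',3} for m'=−4..4 at α=1.8762, β=0.628, γ=5.2687.
cos(β/2)=0.951106, sin(β/2)=0.308866
d^4_{-4,3}: single k=7 term ⇒ +0.000721;  D = -0.000312-0.000650i
d^4_{-3,3}: k∈[6..7] ⇒ +0.005498 -0.000083 = +0.005415;  D = -0.003952+0.003702i
d^4_{-2,3}: k∈[5..6] ⇒ +0.027147 -0.000954 = +0.026193;  D = +0.022825+0.012848i
d^4_{-1,3}: k∈[4..5] ⇒ +0.098517 -0.006234 = +0.092283;  D = +0.018991-0.090308i
d^4_{0,3}: k∈[3..4] ⇒ +0.271342 -0.028615 = +0.242726;  D = -0.241558+0.023782i
d^4_{1,3}: k∈[2..3] ⇒ +0.560508 -0.098517 = +0.461991;  D = +0.181413+0.424882i
d^4_{2,3}: k∈[1..2] ⇒ +0.813645 -0.257417 = +0.556228;  D = +0.422205-0.362123i
d^4_{3,3}: k∈[0..1] ⇒ +0.669623 -0.494322 = +0.175301;  D = -0.148855-0.092590i
d^4_{4,3}: single k=0 term ⇒ -0.615058;  D = +0.152790-0.595778i
Y_4^{m'}(θ=0.3258,φ=6.2215) and Σ D·Y over m':
  (-0.0003-0.0007i)·(+0.0045+0.0011i)  (-0.0040+0.0037i)·(+0.0382+0.0072i)  (+0.0228+0.0128i)·(+0.1797+0.0223i)  (+0.0190-0.0903i)·(+0.4700+0.0290i)  (-0.2416+0.0238i)·(+0.4517+0.0000i)  (+0.1814+0.4249i)·(-0.4700+0.0290i)  (+0.4222-0.3621i)·(+0.1797-0.0223i)  (-0.1489-0.0926i)·(-0.0382+0.0072i)  (+0.1528-0.5958i)·(+0.0045-0.0011i)
Y_4^3(R⁻¹ n̂) = -0.117374-0.297529i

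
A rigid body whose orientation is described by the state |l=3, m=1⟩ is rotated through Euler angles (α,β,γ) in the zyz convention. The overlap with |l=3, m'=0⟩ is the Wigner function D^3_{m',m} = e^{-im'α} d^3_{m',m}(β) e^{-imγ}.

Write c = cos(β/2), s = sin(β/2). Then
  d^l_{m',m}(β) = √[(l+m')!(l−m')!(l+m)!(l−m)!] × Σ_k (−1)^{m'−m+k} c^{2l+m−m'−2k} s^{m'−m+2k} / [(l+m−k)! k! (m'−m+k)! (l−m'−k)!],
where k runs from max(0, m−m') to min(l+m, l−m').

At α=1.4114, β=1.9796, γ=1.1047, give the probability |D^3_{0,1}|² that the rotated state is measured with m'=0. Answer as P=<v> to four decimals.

P=0.0070

First d^3_{0,1}(β=1.9796), then the phase factors e^{-i(0)α} and e^{-i(1)γ}:
Half-angle: c=0.548857, s=0.835916. N=√(6·6·24·2)=41.569219
k: max(0,(1)−(0))=1 … min(3+(1),3−(0))=3
  k=1: (−1)^0·41.5692/(12)·0.5489^5·0.8359^1 = +0.144228
  k=2: (−1)^1·41.5692/(4)·0.5489^3·0.8359^3 = -1.003640
  k=3: (−1)^2·41.5692/(12)·0.5489^1·0.8359^5 = +0.776003
d^3_{0,1}(1.9796) = +0.144228 -1.003640 +0.776003 = -0.083408
|D^3_{0,1}|² = |d^3_{0,1}(β)|² = (-0.083408)² = 0.006957 (the z-rotation phases have unit modulus)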